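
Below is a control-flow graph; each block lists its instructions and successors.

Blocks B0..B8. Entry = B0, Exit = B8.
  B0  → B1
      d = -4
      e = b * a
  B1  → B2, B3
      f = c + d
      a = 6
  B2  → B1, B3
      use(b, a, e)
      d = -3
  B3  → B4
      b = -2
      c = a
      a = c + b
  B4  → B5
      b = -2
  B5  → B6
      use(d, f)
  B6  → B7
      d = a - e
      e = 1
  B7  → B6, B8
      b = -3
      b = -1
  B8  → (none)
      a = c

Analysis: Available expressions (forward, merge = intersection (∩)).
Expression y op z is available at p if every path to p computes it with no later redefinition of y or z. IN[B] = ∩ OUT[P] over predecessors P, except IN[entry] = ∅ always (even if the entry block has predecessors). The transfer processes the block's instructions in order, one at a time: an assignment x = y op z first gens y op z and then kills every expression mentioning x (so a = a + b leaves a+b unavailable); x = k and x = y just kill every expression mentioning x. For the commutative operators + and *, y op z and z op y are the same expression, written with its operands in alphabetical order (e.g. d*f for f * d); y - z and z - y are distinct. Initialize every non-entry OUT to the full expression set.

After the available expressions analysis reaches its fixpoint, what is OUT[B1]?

Fixpoint table:
  B0:  IN={}  OUT={a*b}
  B1:  IN={}  OUT={c+d}
  B2:  IN={c+d}  OUT={}
  B3:  IN={}  OUT={b+c}
  B4:  IN={b+c}  OUT={}
  B5:  IN={}  OUT={}
  B6:  IN={}  OUT={}
  B7:  IN={}  OUT={}
  B8:  IN={}  OUT={}

Merge at B1: IN[B1] = OUT[B0] ∩ OUT[B2] = {}
Applying B1's transfer function to that IN value gives OUT[B1] (row B1 above).

Answer: {c+d}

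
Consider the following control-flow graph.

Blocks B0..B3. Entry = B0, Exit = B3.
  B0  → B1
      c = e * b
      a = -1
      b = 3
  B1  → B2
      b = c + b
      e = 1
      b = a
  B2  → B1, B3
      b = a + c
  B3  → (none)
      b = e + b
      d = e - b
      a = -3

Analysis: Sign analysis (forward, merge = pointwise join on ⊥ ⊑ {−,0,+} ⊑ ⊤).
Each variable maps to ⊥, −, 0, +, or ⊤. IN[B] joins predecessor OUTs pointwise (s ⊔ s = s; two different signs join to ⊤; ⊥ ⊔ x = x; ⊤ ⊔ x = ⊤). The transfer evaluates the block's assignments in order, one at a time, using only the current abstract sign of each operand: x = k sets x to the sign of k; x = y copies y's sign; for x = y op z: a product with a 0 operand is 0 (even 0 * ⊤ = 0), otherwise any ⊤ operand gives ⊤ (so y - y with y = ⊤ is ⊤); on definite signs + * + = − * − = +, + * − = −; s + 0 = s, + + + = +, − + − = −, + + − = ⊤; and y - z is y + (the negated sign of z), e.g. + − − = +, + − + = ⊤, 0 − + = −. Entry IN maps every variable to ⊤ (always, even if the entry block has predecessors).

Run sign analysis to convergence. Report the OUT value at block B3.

Fixpoint table:
  B0:  IN=(all ⊤)  OUT={a:-, b:+; rest ⊤}
  B1:  IN={a:-; rest ⊤}  OUT={a:-, b:-, e:+; rest ⊤}
  B2:  IN={a:-, b:-, e:+; rest ⊤}  OUT={a:-, e:+; rest ⊤}
  B3:  IN={a:-, e:+; rest ⊤}  OUT={a:-, e:+; rest ⊤}

Merge at B3: IN[B3] = OUT[B2] = {a: -, b: ⊤, c: ⊤, d: ⊤, e: +, f: ⊤}
Applying B3's transfer function to that IN value gives OUT[B3] (row B3 above).

Answer: {a: -, b: ⊤, c: ⊤, d: ⊤, e: +, f: ⊤}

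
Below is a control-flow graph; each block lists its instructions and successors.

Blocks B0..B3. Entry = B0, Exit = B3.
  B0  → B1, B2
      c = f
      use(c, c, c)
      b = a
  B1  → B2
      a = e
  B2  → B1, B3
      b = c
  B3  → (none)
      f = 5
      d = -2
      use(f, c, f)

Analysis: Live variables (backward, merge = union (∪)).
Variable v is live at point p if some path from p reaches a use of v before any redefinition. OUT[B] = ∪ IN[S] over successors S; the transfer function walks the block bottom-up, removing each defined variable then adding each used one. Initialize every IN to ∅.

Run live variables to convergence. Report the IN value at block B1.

Answer: {c, e}

Derivation:
Converged values:
  B0: | IN={a, e, f} | OUT={c, e}
  B1: | IN={c, e} | OUT={c, e}
  B2: | IN={c, e} | OUT={c, e}
  B3: | IN={c} | OUT={}

Merge at B1: OUT[B1] = IN[B2] = {c, e}
Applying B1's transfer function to that OUT value gives IN[B1] (row B1 above).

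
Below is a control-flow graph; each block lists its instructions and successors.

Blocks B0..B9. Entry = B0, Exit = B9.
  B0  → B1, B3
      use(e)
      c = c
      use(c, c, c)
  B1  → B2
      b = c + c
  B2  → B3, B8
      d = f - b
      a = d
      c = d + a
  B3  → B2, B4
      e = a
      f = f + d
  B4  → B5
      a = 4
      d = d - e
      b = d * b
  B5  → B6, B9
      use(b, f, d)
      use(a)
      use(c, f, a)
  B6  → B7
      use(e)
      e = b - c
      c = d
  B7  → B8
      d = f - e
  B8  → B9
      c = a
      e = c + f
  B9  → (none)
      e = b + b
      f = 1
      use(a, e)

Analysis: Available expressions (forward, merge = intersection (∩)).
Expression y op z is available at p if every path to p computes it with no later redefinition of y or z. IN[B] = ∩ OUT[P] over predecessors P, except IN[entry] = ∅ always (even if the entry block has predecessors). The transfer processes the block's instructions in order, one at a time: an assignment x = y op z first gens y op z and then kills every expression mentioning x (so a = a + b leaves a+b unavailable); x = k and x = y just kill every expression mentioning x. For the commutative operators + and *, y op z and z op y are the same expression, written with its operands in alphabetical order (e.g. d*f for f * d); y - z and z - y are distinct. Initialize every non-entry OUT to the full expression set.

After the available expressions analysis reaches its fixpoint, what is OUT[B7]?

Answer: {f-e}

Derivation:
Converged values:
  B0:   IN={}   OUT={}
  B1:   IN={}   OUT={c+c}
  B2:   IN={}   OUT={a+d, f-b}
  B3:   IN={}   OUT={}
  B4:   IN={}   OUT={}
  B5:   IN={}   OUT={}
  B6:   IN={}   OUT={}
  B7:   IN={}   OUT={f-e}
  B8:   IN={}   OUT={c+f}
  B9:   IN={}   OUT={b+b}

Merge at B7: IN[B7] = OUT[B6] = {}
Applying B7's transfer function to that IN value gives OUT[B7] (row B7 above).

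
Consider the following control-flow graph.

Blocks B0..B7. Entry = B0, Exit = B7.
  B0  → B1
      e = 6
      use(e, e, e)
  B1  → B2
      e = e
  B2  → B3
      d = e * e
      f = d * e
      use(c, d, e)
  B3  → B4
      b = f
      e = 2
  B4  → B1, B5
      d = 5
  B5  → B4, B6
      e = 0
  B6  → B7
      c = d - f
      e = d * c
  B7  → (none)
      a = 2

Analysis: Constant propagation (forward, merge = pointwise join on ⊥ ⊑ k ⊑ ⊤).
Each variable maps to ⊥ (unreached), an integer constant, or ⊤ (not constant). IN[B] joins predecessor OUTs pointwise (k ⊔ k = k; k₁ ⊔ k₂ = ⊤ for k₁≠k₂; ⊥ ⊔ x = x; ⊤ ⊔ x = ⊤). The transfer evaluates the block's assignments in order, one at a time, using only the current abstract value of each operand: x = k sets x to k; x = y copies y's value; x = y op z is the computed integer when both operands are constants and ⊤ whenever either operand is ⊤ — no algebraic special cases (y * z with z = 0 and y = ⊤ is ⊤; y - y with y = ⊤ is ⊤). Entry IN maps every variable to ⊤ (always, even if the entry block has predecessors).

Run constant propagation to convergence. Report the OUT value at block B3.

Per-block solution:
  B0: | IN=(all ⊤) | OUT={e:6; rest ⊤}
  B1: | IN=(all ⊤) | OUT=(all ⊤)
  B2: | IN=(all ⊤) | OUT=(all ⊤)
  B3: | IN=(all ⊤) | OUT={e:2; rest ⊤}
  B4: | IN=(all ⊤) | OUT={d:5; rest ⊤}
  B5: | IN={d:5; rest ⊤} | OUT={d:5, e:0; rest ⊤}
  B6: | IN={d:5, e:0; rest ⊤} | OUT={d:5; rest ⊤}
  B7: | IN={d:5; rest ⊤} | OUT={a:2, d:5; rest ⊤}

Merge at B3: IN[B3] = OUT[B2] = {a: ⊤, b: ⊤, c: ⊤, d: ⊤, e: ⊤, f: ⊤}
Applying B3's transfer function to that IN value gives OUT[B3] (row B3 above).

Answer: {a: ⊤, b: ⊤, c: ⊤, d: ⊤, e: 2, f: ⊤}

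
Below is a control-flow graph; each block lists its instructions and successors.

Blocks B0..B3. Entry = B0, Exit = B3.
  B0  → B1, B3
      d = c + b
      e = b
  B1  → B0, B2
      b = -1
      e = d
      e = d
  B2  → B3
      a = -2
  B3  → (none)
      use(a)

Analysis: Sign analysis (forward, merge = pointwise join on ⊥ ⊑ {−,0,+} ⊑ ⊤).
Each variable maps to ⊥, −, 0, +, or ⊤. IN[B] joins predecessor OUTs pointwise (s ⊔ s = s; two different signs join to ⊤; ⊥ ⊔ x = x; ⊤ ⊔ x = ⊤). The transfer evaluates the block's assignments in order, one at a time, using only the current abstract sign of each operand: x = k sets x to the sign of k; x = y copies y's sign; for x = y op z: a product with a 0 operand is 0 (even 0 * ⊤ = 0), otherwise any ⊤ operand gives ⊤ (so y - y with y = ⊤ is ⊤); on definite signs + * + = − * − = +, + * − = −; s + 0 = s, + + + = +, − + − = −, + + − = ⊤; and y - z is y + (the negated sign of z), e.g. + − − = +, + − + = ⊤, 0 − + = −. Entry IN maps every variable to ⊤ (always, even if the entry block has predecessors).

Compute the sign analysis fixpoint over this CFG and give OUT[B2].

Answer: {a: -, b: -, c: ⊤, d: ⊤, e: ⊤, f: ⊤}

Trace:
Fixpoint table:
  B0: | IN=(all ⊤) | OUT=(all ⊤)
  B1: | IN=(all ⊤) | OUT={b:-; rest ⊤}
  B2: | IN={b:-; rest ⊤} | OUT={a:-, b:-; rest ⊤}
  B3: | IN=(all ⊤) | OUT=(all ⊤)

Merge at B2: IN[B2] = OUT[B1] = {a: ⊤, b: -, c: ⊤, d: ⊤, e: ⊤, f: ⊤}
Applying B2's transfer function to that IN value gives OUT[B2] (row B2 above).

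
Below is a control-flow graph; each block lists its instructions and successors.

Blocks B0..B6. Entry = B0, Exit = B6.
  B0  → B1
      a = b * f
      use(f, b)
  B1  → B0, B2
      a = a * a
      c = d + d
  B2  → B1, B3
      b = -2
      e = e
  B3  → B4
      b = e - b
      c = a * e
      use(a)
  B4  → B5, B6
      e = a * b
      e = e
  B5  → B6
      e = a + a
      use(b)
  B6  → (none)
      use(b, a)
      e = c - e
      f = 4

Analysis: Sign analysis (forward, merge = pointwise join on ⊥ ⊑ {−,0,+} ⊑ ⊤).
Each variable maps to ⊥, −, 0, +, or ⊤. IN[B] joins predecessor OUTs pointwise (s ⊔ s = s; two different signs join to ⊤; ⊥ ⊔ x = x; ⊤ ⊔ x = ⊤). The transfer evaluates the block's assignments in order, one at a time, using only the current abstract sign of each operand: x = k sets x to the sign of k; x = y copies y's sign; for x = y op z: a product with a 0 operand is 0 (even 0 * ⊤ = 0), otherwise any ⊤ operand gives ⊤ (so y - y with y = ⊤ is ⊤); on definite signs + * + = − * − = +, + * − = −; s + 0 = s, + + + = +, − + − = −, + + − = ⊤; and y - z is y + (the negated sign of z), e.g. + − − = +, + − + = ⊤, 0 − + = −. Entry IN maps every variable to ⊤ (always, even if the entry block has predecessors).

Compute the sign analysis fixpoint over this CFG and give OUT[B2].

Answer: {a: ⊤, b: -, c: ⊤, d: ⊤, e: ⊤, f: ⊤}

Working:
Fixpoint table:
  B0: | IN=(all ⊤) | OUT=(all ⊤)
  B1: | IN=(all ⊤) | OUT=(all ⊤)
  B2: | IN=(all ⊤) | OUT={b:-; rest ⊤}
  B3: | IN={b:-; rest ⊤} | OUT=(all ⊤)
  B4: | IN=(all ⊤) | OUT=(all ⊤)
  B5: | IN=(all ⊤) | OUT=(all ⊤)
  B6: | IN=(all ⊤) | OUT={f:+; rest ⊤}

Merge at B2: IN[B2] = OUT[B1] = {a: ⊤, b: ⊤, c: ⊤, d: ⊤, e: ⊤, f: ⊤}
Applying B2's transfer function to that IN value gives OUT[B2] (row B2 above).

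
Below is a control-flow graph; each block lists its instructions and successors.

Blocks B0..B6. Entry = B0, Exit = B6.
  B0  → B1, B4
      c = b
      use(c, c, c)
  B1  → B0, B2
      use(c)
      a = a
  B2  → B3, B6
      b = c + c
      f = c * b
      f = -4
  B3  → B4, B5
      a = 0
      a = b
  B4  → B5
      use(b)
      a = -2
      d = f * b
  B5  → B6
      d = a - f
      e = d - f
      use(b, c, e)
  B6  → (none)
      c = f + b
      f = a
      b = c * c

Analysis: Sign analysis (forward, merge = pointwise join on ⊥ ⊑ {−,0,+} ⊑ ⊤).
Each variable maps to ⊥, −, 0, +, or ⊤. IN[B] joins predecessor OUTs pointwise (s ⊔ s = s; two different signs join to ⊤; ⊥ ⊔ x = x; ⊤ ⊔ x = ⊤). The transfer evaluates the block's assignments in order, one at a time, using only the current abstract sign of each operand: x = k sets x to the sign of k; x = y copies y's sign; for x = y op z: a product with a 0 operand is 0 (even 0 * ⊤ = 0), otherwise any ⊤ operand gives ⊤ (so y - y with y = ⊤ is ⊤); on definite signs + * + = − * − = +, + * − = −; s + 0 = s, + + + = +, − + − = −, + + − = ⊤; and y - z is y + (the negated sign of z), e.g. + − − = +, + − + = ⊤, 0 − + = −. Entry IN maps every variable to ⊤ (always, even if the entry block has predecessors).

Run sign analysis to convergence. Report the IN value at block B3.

Answer: {a: ⊤, b: ⊤, c: ⊤, d: ⊤, e: ⊤, f: -}

Trace:
Fixpoint table:
  B0:  IN=(all ⊤)  OUT=(all ⊤)
  B1:  IN=(all ⊤)  OUT=(all ⊤)
  B2:  IN=(all ⊤)  OUT={f:-; rest ⊤}
  B3:  IN={f:-; rest ⊤}  OUT={f:-; rest ⊤}
  B4:  IN=(all ⊤)  OUT={a:-; rest ⊤}
  B5:  IN=(all ⊤)  OUT=(all ⊤)
  B6:  IN=(all ⊤)  OUT=(all ⊤)

Merge at B3: IN[B3] = OUT[B2] = {a: ⊤, b: ⊤, c: ⊤, d: ⊤, e: ⊤, f: -}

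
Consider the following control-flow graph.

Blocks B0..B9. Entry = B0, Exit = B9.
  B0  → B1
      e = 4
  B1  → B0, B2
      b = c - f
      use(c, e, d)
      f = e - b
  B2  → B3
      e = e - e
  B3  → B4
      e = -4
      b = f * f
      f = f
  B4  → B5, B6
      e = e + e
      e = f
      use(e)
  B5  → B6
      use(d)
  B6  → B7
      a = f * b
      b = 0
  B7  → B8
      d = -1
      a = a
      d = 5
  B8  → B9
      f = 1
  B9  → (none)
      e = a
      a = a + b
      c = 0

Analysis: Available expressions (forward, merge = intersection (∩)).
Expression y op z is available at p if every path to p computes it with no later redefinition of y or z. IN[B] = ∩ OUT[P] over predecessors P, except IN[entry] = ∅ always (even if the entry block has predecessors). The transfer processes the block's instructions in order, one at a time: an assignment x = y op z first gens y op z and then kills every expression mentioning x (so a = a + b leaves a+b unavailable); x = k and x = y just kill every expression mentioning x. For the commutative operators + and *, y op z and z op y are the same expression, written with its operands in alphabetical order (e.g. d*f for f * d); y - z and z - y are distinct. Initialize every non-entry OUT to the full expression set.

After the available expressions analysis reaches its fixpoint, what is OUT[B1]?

Answer: {e-b}

Working:
Per-block solution:
  B0:   IN={}   OUT={}
  B1:   IN={}   OUT={e-b}
  B2:   IN={e-b}   OUT={}
  B3:   IN={}   OUT={}
  B4:   IN={}   OUT={}
  B5:   IN={}   OUT={}
  B6:   IN={}   OUT={}
  B7:   IN={}   OUT={}
  B8:   IN={}   OUT={}
  B9:   IN={}   OUT={}

Merge at B1: IN[B1] = OUT[B0] = {}
Applying B1's transfer function to that IN value gives OUT[B1] (row B1 above).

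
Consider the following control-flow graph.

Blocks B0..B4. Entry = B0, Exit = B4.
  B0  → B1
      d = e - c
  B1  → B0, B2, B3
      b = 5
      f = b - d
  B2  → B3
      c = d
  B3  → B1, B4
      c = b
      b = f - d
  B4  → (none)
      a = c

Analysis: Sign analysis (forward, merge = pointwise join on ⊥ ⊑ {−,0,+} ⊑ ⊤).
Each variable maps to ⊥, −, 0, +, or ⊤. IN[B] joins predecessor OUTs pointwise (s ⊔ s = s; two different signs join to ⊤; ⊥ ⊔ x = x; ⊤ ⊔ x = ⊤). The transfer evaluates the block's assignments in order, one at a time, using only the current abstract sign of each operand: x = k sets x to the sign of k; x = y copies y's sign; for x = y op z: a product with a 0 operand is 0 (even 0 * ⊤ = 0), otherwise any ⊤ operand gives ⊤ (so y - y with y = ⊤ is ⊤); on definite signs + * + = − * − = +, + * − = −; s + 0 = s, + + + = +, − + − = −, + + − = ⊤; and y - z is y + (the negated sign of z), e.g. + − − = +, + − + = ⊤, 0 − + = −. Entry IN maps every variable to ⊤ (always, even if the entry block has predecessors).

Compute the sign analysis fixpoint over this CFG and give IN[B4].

Answer: {a: ⊤, b: ⊤, c: +, d: ⊤, e: ⊤, f: ⊤}

Trace:
Fixpoint table:
  B0: | IN=(all ⊤) | OUT=(all ⊤)
  B1: | IN=(all ⊤) | OUT={b:+; rest ⊤}
  B2: | IN={b:+; rest ⊤} | OUT={b:+; rest ⊤}
  B3: | IN={b:+; rest ⊤} | OUT={c:+; rest ⊤}
  B4: | IN={c:+; rest ⊤} | OUT={a:+, c:+; rest ⊤}

Merge at B4: IN[B4] = OUT[B3] = {a: ⊤, b: ⊤, c: +, d: ⊤, e: ⊤, f: ⊤}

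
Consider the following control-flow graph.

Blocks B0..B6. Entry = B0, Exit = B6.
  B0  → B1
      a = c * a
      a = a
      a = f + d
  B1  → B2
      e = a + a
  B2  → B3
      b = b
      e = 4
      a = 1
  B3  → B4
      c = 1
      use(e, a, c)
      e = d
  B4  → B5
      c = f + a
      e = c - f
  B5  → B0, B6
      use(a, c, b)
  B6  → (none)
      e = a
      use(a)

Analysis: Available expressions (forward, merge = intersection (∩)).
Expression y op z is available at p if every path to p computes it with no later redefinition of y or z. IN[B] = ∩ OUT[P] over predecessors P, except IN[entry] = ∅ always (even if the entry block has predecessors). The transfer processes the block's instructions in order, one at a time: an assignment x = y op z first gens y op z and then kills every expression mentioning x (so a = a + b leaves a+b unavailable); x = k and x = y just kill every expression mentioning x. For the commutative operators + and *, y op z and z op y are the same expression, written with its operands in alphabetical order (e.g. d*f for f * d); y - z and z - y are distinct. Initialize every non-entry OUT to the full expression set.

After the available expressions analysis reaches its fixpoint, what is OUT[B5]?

Converged values:
  B0:  IN={}  OUT={d+f}
  B1:  IN={d+f}  OUT={a+a, d+f}
  B2:  IN={a+a, d+f}  OUT={d+f}
  B3:  IN={d+f}  OUT={d+f}
  B4:  IN={d+f}  OUT={a+f, c-f, d+f}
  B5:  IN={a+f, c-f, d+f}  OUT={a+f, c-f, d+f}
  B6:  IN={a+f, c-f, d+f}  OUT={a+f, c-f, d+f}

Merge at B5: IN[B5] = OUT[B4] = {a+f, c-f, d+f}
Applying B5's transfer function to that IN value gives OUT[B5] (row B5 above).

Answer: {a+f, c-f, d+f}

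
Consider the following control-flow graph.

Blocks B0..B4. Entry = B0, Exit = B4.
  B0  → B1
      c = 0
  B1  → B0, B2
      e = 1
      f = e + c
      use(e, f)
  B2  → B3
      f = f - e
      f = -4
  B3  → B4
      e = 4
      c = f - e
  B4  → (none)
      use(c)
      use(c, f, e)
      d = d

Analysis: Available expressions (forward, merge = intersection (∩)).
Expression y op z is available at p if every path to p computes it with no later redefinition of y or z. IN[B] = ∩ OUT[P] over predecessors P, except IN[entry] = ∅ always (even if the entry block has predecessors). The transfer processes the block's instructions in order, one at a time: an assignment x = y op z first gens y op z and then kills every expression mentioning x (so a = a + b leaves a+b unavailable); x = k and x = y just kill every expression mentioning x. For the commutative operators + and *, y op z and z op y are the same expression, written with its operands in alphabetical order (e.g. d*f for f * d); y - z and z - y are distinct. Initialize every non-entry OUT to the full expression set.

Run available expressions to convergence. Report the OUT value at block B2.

Answer: {c+e}

Derivation:
Fixpoint table:
  B0:   IN={}   OUT={}
  B1:   IN={}   OUT={c+e}
  B2:   IN={c+e}   OUT={c+e}
  B3:   IN={c+e}   OUT={f-e}
  B4:   IN={f-e}   OUT={f-e}

Merge at B2: IN[B2] = OUT[B1] = {c+e}
Applying B2's transfer function to that IN value gives OUT[B2] (row B2 above).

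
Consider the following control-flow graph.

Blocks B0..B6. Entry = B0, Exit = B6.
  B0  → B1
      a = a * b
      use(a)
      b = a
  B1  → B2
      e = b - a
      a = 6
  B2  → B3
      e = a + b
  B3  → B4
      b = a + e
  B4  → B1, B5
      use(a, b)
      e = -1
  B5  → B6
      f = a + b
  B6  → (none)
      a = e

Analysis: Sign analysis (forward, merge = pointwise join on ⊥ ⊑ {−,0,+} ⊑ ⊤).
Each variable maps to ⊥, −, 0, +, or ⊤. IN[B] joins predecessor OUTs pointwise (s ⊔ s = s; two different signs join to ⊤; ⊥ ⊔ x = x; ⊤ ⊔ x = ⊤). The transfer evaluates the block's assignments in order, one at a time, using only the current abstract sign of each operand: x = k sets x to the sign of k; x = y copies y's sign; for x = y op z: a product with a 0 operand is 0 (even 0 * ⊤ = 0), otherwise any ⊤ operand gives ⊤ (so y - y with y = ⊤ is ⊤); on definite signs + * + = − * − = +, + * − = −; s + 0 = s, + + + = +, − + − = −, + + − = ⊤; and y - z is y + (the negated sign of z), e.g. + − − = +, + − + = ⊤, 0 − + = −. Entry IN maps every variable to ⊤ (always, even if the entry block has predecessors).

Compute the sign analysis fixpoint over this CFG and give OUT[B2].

Answer: {a: +, b: ⊤, c: ⊤, d: ⊤, e: ⊤, f: ⊤}

Working:
Per-block solution:
  B0:   IN=(all ⊤)   OUT=(all ⊤)
  B1:   IN=(all ⊤)   OUT={a:+; rest ⊤}
  B2:   IN={a:+; rest ⊤}   OUT={a:+; rest ⊤}
  B3:   IN={a:+; rest ⊤}   OUT={a:+; rest ⊤}
  B4:   IN={a:+; rest ⊤}   OUT={a:+, e:-; rest ⊤}
  B5:   IN={a:+, e:-; rest ⊤}   OUT={a:+, e:-; rest ⊤}
  B6:   IN={a:+, e:-; rest ⊤}   OUT={a:-, e:-; rest ⊤}

Merge at B2: IN[B2] = OUT[B1] = {a: +, b: ⊤, c: ⊤, d: ⊤, e: ⊤, f: ⊤}
Applying B2's transfer function to that IN value gives OUT[B2] (row B2 above).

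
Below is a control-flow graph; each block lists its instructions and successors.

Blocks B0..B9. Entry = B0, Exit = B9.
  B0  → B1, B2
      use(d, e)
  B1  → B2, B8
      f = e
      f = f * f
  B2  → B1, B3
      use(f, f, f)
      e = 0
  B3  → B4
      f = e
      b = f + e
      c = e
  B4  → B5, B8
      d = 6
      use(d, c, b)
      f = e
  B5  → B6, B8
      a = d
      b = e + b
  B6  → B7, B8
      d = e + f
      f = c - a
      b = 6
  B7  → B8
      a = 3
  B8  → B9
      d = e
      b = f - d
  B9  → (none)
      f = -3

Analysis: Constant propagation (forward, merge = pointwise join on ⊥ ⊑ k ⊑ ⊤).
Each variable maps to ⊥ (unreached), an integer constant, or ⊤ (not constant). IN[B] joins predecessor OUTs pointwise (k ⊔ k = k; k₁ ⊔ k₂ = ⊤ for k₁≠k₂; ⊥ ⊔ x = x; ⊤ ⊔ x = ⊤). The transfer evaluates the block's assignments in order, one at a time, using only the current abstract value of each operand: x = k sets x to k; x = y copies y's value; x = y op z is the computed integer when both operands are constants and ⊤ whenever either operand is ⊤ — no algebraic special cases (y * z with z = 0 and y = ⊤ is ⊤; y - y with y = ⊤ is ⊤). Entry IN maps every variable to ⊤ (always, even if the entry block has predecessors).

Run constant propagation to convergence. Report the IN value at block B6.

Answer: {a: 6, b: 0, c: 0, d: 6, e: 0, f: 0}

Working:
Fixpoint table:
  B0: | IN=(all ⊤) | OUT=(all ⊤)
  B1: | IN=(all ⊤) | OUT=(all ⊤)
  B2: | IN=(all ⊤) | OUT={e:0; rest ⊤}
  B3: | IN={e:0; rest ⊤} | OUT={b:0, c:0, e:0, f:0; rest ⊤}
  B4: | IN={b:0, c:0, e:0, f:0; rest ⊤} | OUT={b:0, c:0, d:6, e:0, f:0; rest ⊤}
  B5: | IN={b:0, c:0, d:6, e:0, f:0; rest ⊤} | OUT={a:6, b:0, c:0, d:6, e:0, f:0; rest ⊤}
  B6: | IN={a:6, b:0, c:0, d:6, e:0, f:0; rest ⊤} | OUT={a:6, b:6, c:0, d:0, e:0, f:-6; rest ⊤}
  B7: | IN={a:6, b:6, c:0, d:0, e:0, f:-6; rest ⊤} | OUT={a:3, b:6, c:0, d:0, e:0, f:-6; rest ⊤}
  B8: | IN=(all ⊤) | OUT=(all ⊤)
  B9: | IN=(all ⊤) | OUT={f:-3; rest ⊤}

Merge at B6: IN[B6] = OUT[B5] = {a: 6, b: 0, c: 0, d: 6, e: 0, f: 0}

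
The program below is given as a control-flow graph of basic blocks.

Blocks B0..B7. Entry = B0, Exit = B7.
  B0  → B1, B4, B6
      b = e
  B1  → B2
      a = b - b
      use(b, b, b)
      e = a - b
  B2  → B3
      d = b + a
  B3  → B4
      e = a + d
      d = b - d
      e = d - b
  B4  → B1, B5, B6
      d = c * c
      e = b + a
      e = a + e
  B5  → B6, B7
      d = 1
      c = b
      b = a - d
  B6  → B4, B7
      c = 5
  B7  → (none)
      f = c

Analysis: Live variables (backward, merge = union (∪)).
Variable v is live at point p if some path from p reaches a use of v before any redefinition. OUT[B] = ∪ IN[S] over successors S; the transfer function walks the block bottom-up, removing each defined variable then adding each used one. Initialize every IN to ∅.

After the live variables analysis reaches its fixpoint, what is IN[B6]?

Answer: {a, b}

Working:
Per-block solution:
  B0:   IN={a, c, e}   OUT={a, b, c}
  B1:   IN={b, c}   OUT={a, b, c}
  B2:   IN={a, b, c}   OUT={a, b, c, d}
  B3:   IN={a, b, c, d}   OUT={a, b, c}
  B4:   IN={a, b, c}   OUT={a, b, c}
  B5:   IN={a, b}   OUT={a, b, c}
  B6:   IN={a, b}   OUT={a, b, c}
  B7:   IN={c}   OUT={}

Merge at B6: OUT[B6] = IN[B4] ⊔ IN[B7] = {a, b, c}
Applying B6's transfer function to that OUT value gives IN[B6] (row B6 above).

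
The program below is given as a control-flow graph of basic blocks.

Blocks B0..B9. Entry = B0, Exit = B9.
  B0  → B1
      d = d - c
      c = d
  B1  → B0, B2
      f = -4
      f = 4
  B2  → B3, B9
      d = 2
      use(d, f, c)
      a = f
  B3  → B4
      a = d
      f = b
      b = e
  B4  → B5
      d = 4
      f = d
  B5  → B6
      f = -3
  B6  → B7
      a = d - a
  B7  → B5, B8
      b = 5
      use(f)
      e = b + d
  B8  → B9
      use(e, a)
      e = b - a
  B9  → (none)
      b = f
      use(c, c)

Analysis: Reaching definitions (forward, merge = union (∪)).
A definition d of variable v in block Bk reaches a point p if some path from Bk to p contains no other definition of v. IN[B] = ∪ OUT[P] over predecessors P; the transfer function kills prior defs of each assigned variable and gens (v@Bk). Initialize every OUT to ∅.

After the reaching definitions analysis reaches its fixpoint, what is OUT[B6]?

Answer: {a@B6, b@B3, b@B7, c@B0, d@B4, e@B7, f@B5}

Working:
Converged values:
  B0:   IN={c@B0, d@B0, f@B1}   OUT={c@B0, d@B0, f@B1}
  B1:   IN={c@B0, d@B0, f@B1}   OUT={c@B0, d@B0, f@B1}
  B2:   IN={c@B0, d@B0, f@B1}   OUT={a@B2, c@B0, d@B2, f@B1}
  B3:   IN={a@B2, c@B0, d@B2, f@B1}   OUT={a@B3, b@B3, c@B0, d@B2, f@B3}
  B4:   IN={a@B3, b@B3, c@B0, d@B2, f@B3}   OUT={a@B3, b@B3, c@B0, d@B4, f@B4}
  B5:   IN={a@B3, a@B6, b@B3, b@B7, c@B0, d@B4, e@B7, f@B4, f@B5}   OUT={a@B3, a@B6, b@B3, b@B7, c@B0, d@B4, e@B7, f@B5}
  B6:   IN={a@B3, a@B6, b@B3, b@B7, c@B0, d@B4, e@B7, f@B5}   OUT={a@B6, b@B3, b@B7, c@B0, d@B4, e@B7, f@B5}
  B7:   IN={a@B6, b@B3, b@B7, c@B0, d@B4, e@B7, f@B5}   OUT={a@B6, b@B7, c@B0, d@B4, e@B7, f@B5}
  B8:   IN={a@B6, b@B7, c@B0, d@B4, e@B7, f@B5}   OUT={a@B6, b@B7, c@B0, d@B4, e@B8, f@B5}
  B9:   IN={a@B2, a@B6, b@B7, c@B0, d@B2, d@B4, e@B8, f@B1, f@B5}   OUT={a@B2, a@B6, b@B9, c@B0, d@B2, d@B4, e@B8, f@B1, f@B5}

Merge at B6: IN[B6] = OUT[B5] = {a@B3, a@B6, b@B3, b@B7, c@B0, d@B4, e@B7, f@B5}
Applying B6's transfer function to that IN value gives OUT[B6] (row B6 above).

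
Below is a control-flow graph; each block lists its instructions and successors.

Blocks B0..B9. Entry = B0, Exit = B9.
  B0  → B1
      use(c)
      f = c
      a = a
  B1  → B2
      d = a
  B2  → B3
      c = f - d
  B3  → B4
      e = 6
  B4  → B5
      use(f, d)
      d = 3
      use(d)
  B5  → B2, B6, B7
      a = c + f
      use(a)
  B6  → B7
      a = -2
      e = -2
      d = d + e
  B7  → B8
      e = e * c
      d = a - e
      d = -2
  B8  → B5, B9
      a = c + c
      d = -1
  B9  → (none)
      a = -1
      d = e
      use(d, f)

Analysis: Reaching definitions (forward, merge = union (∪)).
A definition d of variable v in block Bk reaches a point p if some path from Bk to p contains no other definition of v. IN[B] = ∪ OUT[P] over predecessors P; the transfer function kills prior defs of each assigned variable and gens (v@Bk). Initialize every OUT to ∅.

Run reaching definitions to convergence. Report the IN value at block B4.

Answer: {a@B0, a@B5, c@B2, d@B1, d@B4, d@B8, e@B3, f@B0}

Trace:
Converged values:
  B0:  IN={}  OUT={a@B0, f@B0}
  B1:  IN={a@B0, f@B0}  OUT={a@B0, d@B1, f@B0}
  B2:  IN={a@B0, a@B5, c@B2, d@B1, d@B4, d@B8, e@B3, e@B7, f@B0}  OUT={a@B0, a@B5, c@B2, d@B1, d@B4, d@B8, e@B3, e@B7, f@B0}
  B3:  IN={a@B0, a@B5, c@B2, d@B1, d@B4, d@B8, e@B3, e@B7, f@B0}  OUT={a@B0, a@B5, c@B2, d@B1, d@B4, d@B8, e@B3, f@B0}
  B4:  IN={a@B0, a@B5, c@B2, d@B1, d@B4, d@B8, e@B3, f@B0}  OUT={a@B0, a@B5, c@B2, d@B4, e@B3, f@B0}
  B5:  IN={a@B0, a@B5, a@B8, c@B2, d@B4, d@B8, e@B3, e@B7, f@B0}  OUT={a@B5, c@B2, d@B4, d@B8, e@B3, e@B7, f@B0}
  B6:  IN={a@B5, c@B2, d@B4, d@B8, e@B3, e@B7, f@B0}  OUT={a@B6, c@B2, d@B6, e@B6, f@B0}
  B7:  IN={a@B5, a@B6, c@B2, d@B4, d@B6, d@B8, e@B3, e@B6, e@B7, f@B0}  OUT={a@B5, a@B6, c@B2, d@B7, e@B7, f@B0}
  B8:  IN={a@B5, a@B6, c@B2, d@B7, e@B7, f@B0}  OUT={a@B8, c@B2, d@B8, e@B7, f@B0}
  B9:  IN={a@B8, c@B2, d@B8, e@B7, f@B0}  OUT={a@B9, c@B2, d@B9, e@B7, f@B0}

Merge at B4: IN[B4] = OUT[B3] = {a@B0, a@B5, c@B2, d@B1, d@B4, d@B8, e@B3, f@B0}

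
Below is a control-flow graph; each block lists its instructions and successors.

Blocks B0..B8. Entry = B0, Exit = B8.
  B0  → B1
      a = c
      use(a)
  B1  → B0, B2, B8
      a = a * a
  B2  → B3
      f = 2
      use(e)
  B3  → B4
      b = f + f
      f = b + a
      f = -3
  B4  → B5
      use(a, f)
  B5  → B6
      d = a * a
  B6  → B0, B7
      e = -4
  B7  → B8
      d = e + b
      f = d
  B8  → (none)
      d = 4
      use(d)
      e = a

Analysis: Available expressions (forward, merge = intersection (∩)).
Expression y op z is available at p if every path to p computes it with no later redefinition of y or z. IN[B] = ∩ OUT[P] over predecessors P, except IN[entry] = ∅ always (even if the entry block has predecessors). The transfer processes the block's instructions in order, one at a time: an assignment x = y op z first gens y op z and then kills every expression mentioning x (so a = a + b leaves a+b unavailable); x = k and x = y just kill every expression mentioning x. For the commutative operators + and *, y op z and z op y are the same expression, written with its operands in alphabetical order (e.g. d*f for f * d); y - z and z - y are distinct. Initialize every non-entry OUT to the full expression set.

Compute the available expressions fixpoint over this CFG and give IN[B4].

Converged values:
  B0: | IN={} | OUT={}
  B1: | IN={} | OUT={}
  B2: | IN={} | OUT={}
  B3: | IN={} | OUT={a+b}
  B4: | IN={a+b} | OUT={a+b}
  B5: | IN={a+b} | OUT={a*a, a+b}
  B6: | IN={a*a, a+b} | OUT={a*a, a+b}
  B7: | IN={a*a, a+b} | OUT={a*a, a+b, b+e}
  B8: | IN={} | OUT={}

Merge at B4: IN[B4] = OUT[B3] = {a+b}

Answer: {a+b}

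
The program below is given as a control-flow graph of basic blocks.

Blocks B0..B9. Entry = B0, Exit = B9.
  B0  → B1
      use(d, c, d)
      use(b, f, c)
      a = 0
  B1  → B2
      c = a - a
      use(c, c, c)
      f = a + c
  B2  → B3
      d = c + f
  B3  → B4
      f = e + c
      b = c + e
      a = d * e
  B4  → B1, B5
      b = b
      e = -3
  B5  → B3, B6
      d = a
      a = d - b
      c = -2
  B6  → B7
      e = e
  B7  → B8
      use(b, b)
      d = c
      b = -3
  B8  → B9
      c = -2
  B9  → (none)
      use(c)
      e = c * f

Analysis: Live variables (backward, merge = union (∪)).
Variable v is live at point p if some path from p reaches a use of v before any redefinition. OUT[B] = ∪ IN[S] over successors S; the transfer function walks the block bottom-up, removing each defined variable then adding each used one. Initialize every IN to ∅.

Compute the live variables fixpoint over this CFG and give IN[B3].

Converged values:
  B0:   IN={b, c, d, e, f}   OUT={a, e}
  B1:   IN={a, e}   OUT={c, e, f}
  B2:   IN={c, e, f}   OUT={c, d, e}
  B3:   IN={c, d, e}   OUT={a, b, f}
  B4:   IN={a, b, f}   OUT={a, b, e, f}
  B5:   IN={a, b, e, f}   OUT={b, c, d, e, f}
  B6:   IN={b, c, e, f}   OUT={b, c, f}
  B7:   IN={b, c, f}   OUT={f}
  B8:   IN={f}   OUT={c, f}
  B9:   IN={c, f}   OUT={}

Merge at B3: OUT[B3] = IN[B4] = {a, b, f}
Applying B3's transfer function to that OUT value gives IN[B3] (row B3 above).

Answer: {c, d, e}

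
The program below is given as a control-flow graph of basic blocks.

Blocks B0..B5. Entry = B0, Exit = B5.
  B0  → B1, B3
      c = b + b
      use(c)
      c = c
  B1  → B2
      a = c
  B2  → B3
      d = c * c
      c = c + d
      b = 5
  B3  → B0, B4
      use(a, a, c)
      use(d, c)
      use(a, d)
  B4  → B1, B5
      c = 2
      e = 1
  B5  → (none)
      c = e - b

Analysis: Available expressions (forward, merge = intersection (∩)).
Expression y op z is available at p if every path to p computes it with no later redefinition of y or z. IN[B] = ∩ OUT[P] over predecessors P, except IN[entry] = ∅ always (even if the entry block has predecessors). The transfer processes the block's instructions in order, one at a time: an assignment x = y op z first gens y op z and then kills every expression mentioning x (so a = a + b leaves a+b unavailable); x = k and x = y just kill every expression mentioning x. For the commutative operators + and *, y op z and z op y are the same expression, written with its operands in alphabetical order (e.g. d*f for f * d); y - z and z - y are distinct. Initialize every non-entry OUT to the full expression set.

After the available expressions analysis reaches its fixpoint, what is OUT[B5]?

Converged values:
  B0:   IN={}   OUT={b+b}
  B1:   IN={}   OUT={}
  B2:   IN={}   OUT={}
  B3:   IN={}   OUT={}
  B4:   IN={}   OUT={}
  B5:   IN={}   OUT={e-b}

Merge at B5: IN[B5] = OUT[B4] = {}
Applying B5's transfer function to that IN value gives OUT[B5] (row B5 above).

Answer: {e-b}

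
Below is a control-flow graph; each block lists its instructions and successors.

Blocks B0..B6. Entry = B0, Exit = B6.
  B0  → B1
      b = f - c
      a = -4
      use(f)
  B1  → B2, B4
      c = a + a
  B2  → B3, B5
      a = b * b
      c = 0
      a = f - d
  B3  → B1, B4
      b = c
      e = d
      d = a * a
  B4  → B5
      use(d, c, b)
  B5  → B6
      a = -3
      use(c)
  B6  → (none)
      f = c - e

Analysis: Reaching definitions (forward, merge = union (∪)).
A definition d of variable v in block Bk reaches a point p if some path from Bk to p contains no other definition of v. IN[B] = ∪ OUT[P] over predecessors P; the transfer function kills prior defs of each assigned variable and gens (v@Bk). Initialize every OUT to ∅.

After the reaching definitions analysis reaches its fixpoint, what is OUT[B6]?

Answer: {a@B5, b@B0, b@B3, c@B1, c@B2, d@B3, e@B3, f@B6}

Working:
Fixpoint table:
  B0: | IN={} | OUT={a@B0, b@B0}
  B1: | IN={a@B0, a@B2, b@B0, b@B3, c@B2, d@B3, e@B3} | OUT={a@B0, a@B2, b@B0, b@B3, c@B1, d@B3, e@B3}
  B2: | IN={a@B0, a@B2, b@B0, b@B3, c@B1, d@B3, e@B3} | OUT={a@B2, b@B0, b@B3, c@B2, d@B3, e@B3}
  B3: | IN={a@B2, b@B0, b@B3, c@B2, d@B3, e@B3} | OUT={a@B2, b@B3, c@B2, d@B3, e@B3}
  B4: | IN={a@B0, a@B2, b@B0, b@B3, c@B1, c@B2, d@B3, e@B3} | OUT={a@B0, a@B2, b@B0, b@B3, c@B1, c@B2, d@B3, e@B3}
  B5: | IN={a@B0, a@B2, b@B0, b@B3, c@B1, c@B2, d@B3, e@B3} | OUT={a@B5, b@B0, b@B3, c@B1, c@B2, d@B3, e@B3}
  B6: | IN={a@B5, b@B0, b@B3, c@B1, c@B2, d@B3, e@B3} | OUT={a@B5, b@B0, b@B3, c@B1, c@B2, d@B3, e@B3, f@B6}

Merge at B6: IN[B6] = OUT[B5] = {a@B5, b@B0, b@B3, c@B1, c@B2, d@B3, e@B3}
Applying B6's transfer function to that IN value gives OUT[B6] (row B6 above).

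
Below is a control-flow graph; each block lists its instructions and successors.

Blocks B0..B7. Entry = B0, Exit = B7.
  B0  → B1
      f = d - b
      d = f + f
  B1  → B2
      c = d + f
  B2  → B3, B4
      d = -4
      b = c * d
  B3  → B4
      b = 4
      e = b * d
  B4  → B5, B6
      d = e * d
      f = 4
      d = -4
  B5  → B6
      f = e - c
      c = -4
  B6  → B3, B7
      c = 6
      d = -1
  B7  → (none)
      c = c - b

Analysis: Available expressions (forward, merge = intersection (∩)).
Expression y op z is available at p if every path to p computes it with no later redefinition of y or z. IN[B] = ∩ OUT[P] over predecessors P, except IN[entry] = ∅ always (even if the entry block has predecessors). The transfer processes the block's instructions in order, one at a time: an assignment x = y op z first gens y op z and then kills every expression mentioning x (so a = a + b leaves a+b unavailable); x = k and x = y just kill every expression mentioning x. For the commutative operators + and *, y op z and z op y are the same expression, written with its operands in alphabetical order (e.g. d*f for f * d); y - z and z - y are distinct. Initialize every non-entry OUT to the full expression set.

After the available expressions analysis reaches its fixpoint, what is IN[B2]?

Answer: {d+f, f+f}

Derivation:
Converged values:
  B0:  IN={}  OUT={f+f}
  B1:  IN={f+f}  OUT={d+f, f+f}
  B2:  IN={d+f, f+f}  OUT={c*d, f+f}
  B3:  IN={}  OUT={b*d}
  B4:  IN={}  OUT={}
  B5:  IN={}  OUT={}
  B6:  IN={}  OUT={}
  B7:  IN={}  OUT={}

Merge at B2: IN[B2] = OUT[B1] = {d+f, f+f}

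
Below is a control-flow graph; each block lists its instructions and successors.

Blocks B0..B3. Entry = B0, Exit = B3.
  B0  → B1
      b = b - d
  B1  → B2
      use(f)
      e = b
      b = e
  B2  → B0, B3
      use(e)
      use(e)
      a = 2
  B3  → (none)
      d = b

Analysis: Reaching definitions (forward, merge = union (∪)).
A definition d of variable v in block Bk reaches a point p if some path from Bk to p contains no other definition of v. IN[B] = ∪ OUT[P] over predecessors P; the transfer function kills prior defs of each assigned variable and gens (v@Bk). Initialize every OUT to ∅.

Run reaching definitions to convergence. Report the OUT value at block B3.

Converged values:
  B0:   IN={a@B2, b@B1, e@B1}   OUT={a@B2, b@B0, e@B1}
  B1:   IN={a@B2, b@B0, e@B1}   OUT={a@B2, b@B1, e@B1}
  B2:   IN={a@B2, b@B1, e@B1}   OUT={a@B2, b@B1, e@B1}
  B3:   IN={a@B2, b@B1, e@B1}   OUT={a@B2, b@B1, d@B3, e@B1}

Merge at B3: IN[B3] = OUT[B2] = {a@B2, b@B1, e@B1}
Applying B3's transfer function to that IN value gives OUT[B3] (row B3 above).

Answer: {a@B2, b@B1, d@B3, e@B1}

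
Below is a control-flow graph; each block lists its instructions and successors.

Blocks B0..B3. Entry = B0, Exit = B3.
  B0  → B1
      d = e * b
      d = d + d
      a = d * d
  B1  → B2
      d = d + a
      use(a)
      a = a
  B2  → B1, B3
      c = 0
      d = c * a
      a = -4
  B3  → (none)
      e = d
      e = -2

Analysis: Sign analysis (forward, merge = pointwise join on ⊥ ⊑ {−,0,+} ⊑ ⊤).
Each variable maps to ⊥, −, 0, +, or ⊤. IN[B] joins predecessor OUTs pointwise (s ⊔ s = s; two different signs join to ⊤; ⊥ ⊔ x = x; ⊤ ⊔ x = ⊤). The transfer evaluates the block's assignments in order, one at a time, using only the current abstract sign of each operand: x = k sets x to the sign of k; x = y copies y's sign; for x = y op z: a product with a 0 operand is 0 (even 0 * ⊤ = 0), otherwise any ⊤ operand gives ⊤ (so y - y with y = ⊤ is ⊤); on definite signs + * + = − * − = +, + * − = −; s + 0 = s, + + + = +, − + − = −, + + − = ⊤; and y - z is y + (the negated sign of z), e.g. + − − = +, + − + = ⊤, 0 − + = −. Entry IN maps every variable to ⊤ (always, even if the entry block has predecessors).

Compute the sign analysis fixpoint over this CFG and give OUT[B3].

Per-block solution:
  B0:  IN=(all ⊤)  OUT=(all ⊤)
  B1:  IN=(all ⊤)  OUT=(all ⊤)
  B2:  IN=(all ⊤)  OUT={a:-, c:0, d:0; rest ⊤}
  B3:  IN={a:-, c:0, d:0; rest ⊤}  OUT={a:-, c:0, d:0, e:-; rest ⊤}

Merge at B3: IN[B3] = OUT[B2] = {a: -, b: ⊤, c: 0, d: 0, e: ⊤, f: ⊤}
Applying B3's transfer function to that IN value gives OUT[B3] (row B3 above).

Answer: {a: -, b: ⊤, c: 0, d: 0, e: -, f: ⊤}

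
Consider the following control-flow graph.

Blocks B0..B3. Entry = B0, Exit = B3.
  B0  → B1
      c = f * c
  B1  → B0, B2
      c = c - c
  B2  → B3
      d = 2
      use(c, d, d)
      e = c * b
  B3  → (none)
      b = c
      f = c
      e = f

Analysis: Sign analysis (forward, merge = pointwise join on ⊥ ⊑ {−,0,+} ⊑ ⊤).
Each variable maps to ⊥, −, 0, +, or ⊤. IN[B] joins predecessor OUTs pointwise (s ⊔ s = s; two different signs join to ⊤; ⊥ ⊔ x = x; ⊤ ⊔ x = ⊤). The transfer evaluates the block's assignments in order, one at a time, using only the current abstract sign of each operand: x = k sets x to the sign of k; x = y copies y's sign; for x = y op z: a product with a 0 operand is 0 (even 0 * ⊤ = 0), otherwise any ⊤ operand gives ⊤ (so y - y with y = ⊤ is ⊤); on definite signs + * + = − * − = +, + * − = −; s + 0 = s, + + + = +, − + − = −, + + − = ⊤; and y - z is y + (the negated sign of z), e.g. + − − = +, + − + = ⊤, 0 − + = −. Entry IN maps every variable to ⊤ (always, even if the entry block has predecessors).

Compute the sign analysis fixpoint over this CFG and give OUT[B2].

Answer: {a: ⊤, b: ⊤, c: ⊤, d: +, e: ⊤, f: ⊤}

Trace:
Converged values:
  B0:   IN=(all ⊤)   OUT=(all ⊤)
  B1:   IN=(all ⊤)   OUT=(all ⊤)
  B2:   IN=(all ⊤)   OUT={d:+; rest ⊤}
  B3:   IN={d:+; rest ⊤}   OUT={d:+; rest ⊤}

Merge at B2: IN[B2] = OUT[B1] = {a: ⊤, b: ⊤, c: ⊤, d: ⊤, e: ⊤, f: ⊤}
Applying B2's transfer function to that IN value gives OUT[B2] (row B2 above).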